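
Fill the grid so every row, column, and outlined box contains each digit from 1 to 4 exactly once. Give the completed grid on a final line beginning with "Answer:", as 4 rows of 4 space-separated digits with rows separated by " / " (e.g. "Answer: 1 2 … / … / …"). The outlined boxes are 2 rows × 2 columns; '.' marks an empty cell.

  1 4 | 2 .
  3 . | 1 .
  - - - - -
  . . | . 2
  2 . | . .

Step 1. [r4c4∈{1,3,4}] across col 4, 1 lands solely at r4c4. So r4c4=1.
Step 2. [r4c3∈{3,4}] row 4 places 4 nowhere but r4c3, so r4c3=4.
Step 3. [r4c2∈{3}] only 3 remains possible at r4c2. So r4c2=3.
Step 4. [r2c4∈{4}] r2c4 is down to just 4 ⇒ r2c4=4.
Step 5. [r2c2∈{2}] r2c2 has the single candidate 2. So r2c2=2.
Step 6. [r3c2∈{1}] r3c2 is down to just 1. So r3c2=1.
Step 7. [r3c1∈{4}] nothing but 4 survives at r3c1 ⇒ r3c1=4.
Step 8. [r3c3∈{3}] r3c3's peers cover all but 3. So r3c3=3.
Step 9. [r1c4∈{3}] nothing but 3 survives at r1c4. So r1c4=3.

Answer: 1 4 2 3 / 3 2 1 4 / 4 1 3 2 / 2 3 4 1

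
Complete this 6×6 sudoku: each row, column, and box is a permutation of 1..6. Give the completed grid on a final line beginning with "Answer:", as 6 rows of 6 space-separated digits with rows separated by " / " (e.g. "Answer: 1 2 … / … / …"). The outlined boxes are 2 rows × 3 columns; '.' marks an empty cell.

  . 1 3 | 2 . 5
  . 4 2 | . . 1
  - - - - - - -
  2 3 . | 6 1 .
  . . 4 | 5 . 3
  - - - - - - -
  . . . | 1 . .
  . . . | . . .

Step 1. [r6c4∈{3,4}] 4 has one home in col 4: r6c4, so r6c4=4.
Step 2. [r1c1∈{6}] r1c1 has the single candidate 6. So r1c1=6.
Step 3. [r6c3∈{1,5,6}] 1 has one home in col 3: r6c3 ⇒ r6c3=1.
Step 4. [r5c3∈{5,6}] col 3 places 6 nowhere but r5c3 ⇒ r5c3=6.
Step 5. [r5c6∈{2}] only 2 remains possible at r5c6 ⇒ r5c6=2.
Step 6. [r5c2∈{5}] nothing but 5 survives at r5c2, so r5c2=5.
Step 7. [r5c5∈{3}] nothing but 3 survives at r5c5. So r5c5=3.
Step 8. [r2c5∈{6}] r2c5's peers cover all but 6, so r2c5=6.
Step 9. [r2c1∈{5}] only 5 remains possible at r2c1 ⇒ r2c1=5.
Step 10. [r5c1∈{4}] r5c1 has the single candidate 4, so r5c1=4.
Step 11. [r1c5∈{4}] r1c5 is down to just 4, so r1c5=4.
Step 12. [r6c6∈{6}] r6c6 is down to just 6, so r6c6=6.
Step 13. [r6c5∈{5}] r6c5 has the single candidate 5 ⇒ r6c5=5.
Step 14. [r4c2∈{6}] r4c2 is down to just 6. So r4c2=6.
Step 15. [r6c1∈{3}] r6c1's peers cover all but 3, so r6c1=3.
Step 16. [r3c6∈{4}] r3c6 has the single candidate 4, so r3c6=4.
Step 17. [r2c4∈{3}] r2c4 has the single candidate 3 ⇒ r2c4=3.
Step 18. [r6c2∈{2}] nothing but 2 survives at r6c2, so r6c2=2.
Step 19. [r4c5∈{2}] r4c5's peers cover all but 2, so r4c5=2.
Step 20. [r3c3∈{5}] nothing but 5 survives at r3c3, so r3c3=5.
Step 21. [r4c1∈{1}] r4c1's peers cover all but 1. So r4c1=1.

Answer: 6 1 3 2 4 5 / 5 4 2 3 6 1 / 2 3 5 6 1 4 / 1 6 4 5 2 3 / 4 5 6 1 3 2 / 3 2 1 4 5 6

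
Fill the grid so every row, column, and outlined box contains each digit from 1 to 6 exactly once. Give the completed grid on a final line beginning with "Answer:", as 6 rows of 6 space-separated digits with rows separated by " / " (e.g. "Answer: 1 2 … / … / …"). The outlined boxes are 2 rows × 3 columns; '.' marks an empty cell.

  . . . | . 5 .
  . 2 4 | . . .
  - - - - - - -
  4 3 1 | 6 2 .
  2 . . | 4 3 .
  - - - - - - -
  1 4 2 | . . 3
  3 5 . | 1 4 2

Step 1. [r1c1∈{6}] r1c1 has the single candidate 6. So r1c1=6.
Step 2. [r2c5∈{1,6}] in col 5, 1 fits only at r2c5 ⇒ r2c5=1.
Step 3. [r4c3∈{5,6}] in col 3, 5 fits only at r4c3 ⇒ r4c3=5.
Step 4. [r2c4∈{3}] nothing but 3 survives at r2c4. So r2c4=3.
Step 5. [r1c3∈{3}] nothing but 3 survives at r1c3. So r1c3=3.
Step 6. [r4c6∈{1}] r4c6 is down to just 1 ⇒ r4c6=1.
Step 7. [r2c6∈{6}] r2c6 has the single candidate 6, so r2c6=6.
Step 8. [r5c5∈{6}] nothing but 6 survives at r5c5, so r5c5=6.
Step 9. [r1c6∈{4}] only 4 remains possible at r1c6 ⇒ r1c6=4.
Step 10. [r2c1∈{5}] r2c1's peers cover all but 5, so r2c1=5.
Step 11. [r5c4∈{5}] nothing but 5 survives at r5c4. So r5c4=5.
Step 12. [r3c6∈{5}] r3c6 is down to just 5. So r3c6=5.
Step 13. [r1c4∈{2}] nothing but 2 survives at r1c4, so r1c4=2.
Step 14. [r1c2∈{1}] r1c2 has the single candidate 1, so r1c2=1.
Step 15. [r4c2∈{6}] r4c2's peers cover all but 6 ⇒ r4c2=6.
Step 16. [r6c3∈{6}] r6c3's peers cover all but 6, so r6c3=6.

Answer: 6 1 3 2 5 4 / 5 2 4 3 1 6 / 4 3 1 6 2 5 / 2 6 5 4 3 1 / 1 4 2 5 6 3 / 3 5 6 1 4 2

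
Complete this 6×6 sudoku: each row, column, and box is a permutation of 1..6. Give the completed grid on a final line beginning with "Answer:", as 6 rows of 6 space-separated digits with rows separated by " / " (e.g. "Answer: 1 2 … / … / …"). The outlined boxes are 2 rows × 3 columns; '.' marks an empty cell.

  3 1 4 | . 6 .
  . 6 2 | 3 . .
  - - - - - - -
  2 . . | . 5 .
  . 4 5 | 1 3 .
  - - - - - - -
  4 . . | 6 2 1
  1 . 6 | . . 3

Step 1. [r6c4∈{4,5}] 5 has one home in box 6: r6c4 ⇒ r6c4=5.
Step 2. [r5c3∈{3}] nothing but 3 survives at r5c3, so r5c3=3.
Step 3. [r3c6∈{4,6}] across row 3, 6 lands solely at r3c6 ⇒ r3c6=6.
Step 4. [r2c6∈{4,5}] in col 6, 4 fits only at r2c6, so r2c6=4.
Step 5. [r1c4∈{2}] nothing but 2 survives at r1c4, so r1c4=2.
Step 6. [r5c2∈{5}] only 5 remains possible at r5c2, so r5c2=5.
Step 7. [r2c5∈{1}] r2c5 has the single candidate 1, so r2c5=1.
Step 8. [r4c1∈{6}] r4c1's peers cover all but 6. So r4c1=6.
Step 9. [r1c6∈{5}] r1c6 has the single candidate 5. So r1c6=5.
Step 10. [r2c1∈{5}] r2c1's peers cover all but 5, so r2c1=5.
Step 11. [r3c3∈{1}] only 1 remains possible at r3c3, so r3c3=1.
Step 12. [r6c2∈{2}] only 2 remains possible at r6c2. So r6c2=2.
Step 13. [r4c6∈{2}] only 2 remains possible at r4c6 ⇒ r4c6=2.
Step 14. [r3c4∈{4}] r3c4 has the single candidate 4, so r3c4=4.
Step 15. [r3c2∈{3}] only 3 remains possible at r3c2. So r3c2=3.
Step 16. [r6c5∈{4}] r6c5's peers cover all but 4 ⇒ r6c5=4.

Answer: 3 1 4 2 6 5 / 5 6 2 3 1 4 / 2 3 1 4 5 6 / 6 4 5 1 3 2 / 4 5 3 6 2 1 / 1 2 6 5 4 3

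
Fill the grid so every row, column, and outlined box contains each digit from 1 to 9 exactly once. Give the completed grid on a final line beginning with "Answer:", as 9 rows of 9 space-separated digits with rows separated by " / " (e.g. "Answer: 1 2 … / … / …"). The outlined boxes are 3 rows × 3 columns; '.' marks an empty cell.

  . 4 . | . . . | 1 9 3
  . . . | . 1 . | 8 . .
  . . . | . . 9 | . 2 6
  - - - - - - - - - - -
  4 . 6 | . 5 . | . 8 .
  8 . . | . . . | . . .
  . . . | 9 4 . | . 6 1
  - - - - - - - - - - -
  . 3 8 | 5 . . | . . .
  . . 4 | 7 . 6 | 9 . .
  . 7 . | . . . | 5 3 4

Step 1. [r9c1∈{1,2,6,9}] r9c1 is the only open cell in row 9 admitting 6, so r9c1=6.
Step 2. [r6c6∈{2,3,7,8}] in row 6, 8 fits only at r6c6. So r6c6=8.
Step 3. [r2c2∈{2,5,6,9}] r2c2 is the only open cell in col 2 admitting 6. So r2c2=6.
Step 4. [r3c2∈{1,5,8}] in col 2, 8 fits only at r3c2. So r3c2=8.
Step 5. [r8c5∈{2,3,8}] across row 8, 3 lands solely at r8c5, so r8c5=3.
Step 6. [r3c5∈{7}] r3c5's peers cover all but 7, so r3c5=7.
Step 7. [r7c6∈{1,2,4}] r7c6 is the only open cell in row 7 admitting 4. So r7c6=4.
Step 8. [r3c7∈{4}] r3c7's peers cover all but 4 ⇒ r3c7=4.
Step 9. [r3c4∈{3}] r3c4's peers cover all but 3, so r3c4=3.
Step 10. [r8c8∈{1}] r8c8 is down to just 1 ⇒ r8c8=1.
Step 11. [r7c1∈{1,2,9}] across row 7, 1 lands solely at r7c1. So r7c1=1.
Step 12. [r3c1∈{5}] r3c1's peers cover all but 5, so r3c1=5.
Step 13. [r8c1∈{2}] nothing but 2 survives at r8c1. So r8c1=2.
Step 14. [r7c8∈{7}] only 7 remains possible at r7c8, so r7c8=7.
Step 15. [r2c9∈{5,7}] r2c9 is the only open cell in box 3 admitting 7. So r2c9=7.
Step 16. [r5c9∈{2,5,9}] in col 9, 5 fits only at r5c9, so r5c9=5.
Step 17. [r6c3∈{2,3,5,7}] r6c3 is the only open cell in col 3 admitting 5. So r6c3=5.
Step 18. [r6c2∈{2}] r6c2 is down to just 2. So r6c2=2.
Step 19. [r9c3∈{9}] only 9 remains possible at r9c3. So r9c3=9.
Step 20. [r7c9∈{2}] only 2 remains possible at r7c9. So r7c9=2.
Step 21. [r1c6∈{2,5}] row 1 places 5 nowhere but r1c6. So r1c6=5.
Step 22. [r2c6∈{2}] r2c6 has the single candidate 2 ⇒ r2c6=2.
Step 23. [r9c6∈{1}] nothing but 1 survives at r9c6, so r9c6=1.
Step 24. [r5c2∈{1,9}] in row 5, 9 fits only at r5c2 ⇒ r5c2=9.
Step 25. [r2c3∈{3}] nothing but 3 survives at r2c3. So r2c3=3.
Step 26. [r4c2∈{1}] only 1 remains possible at r4c2, so r4c2=1.
Step 27. [r4c4∈{2}] r4c4 is down to just 2 ⇒ r4c4=2.
Step 28. [r5c3∈{7}] r5c3 is down to just 7, so r5c3=7.
Step 29. [r5c5∈{6}] r5c5 is down to just 6. So r5c5=6.
Step 30. [r9c4∈{8}] only 8 remains possible at r9c4, so r9c4=8.
Step 31. [r5c6∈{3}] nothing but 3 survives at r5c6, so r5c6=3.
Step 32. [r6c7∈{3,7}] across row 6, 7 lands solely at r6c7 ⇒ r6c7=7.
Step 33. [r6c1∈{3}] r6c1's peers cover all but 3, so r6c1=3.
Step 34. [r8c9∈{8}] r8c9 is down to just 8, so r8c9=8.
Step 35. [r2c4∈{4}] r2c4 is down to just 4, so r2c4=4.
Step 36. [r2c1∈{9}] r2c1 is down to just 9, so r2c1=9.
Step 37. [r1c3∈{2}] only 2 remains possible at r1c3. So r1c3=2.
Step 38. [r3c3∈{1}] only 1 remains possible at r3c3 ⇒ r3c3=1.
Step 39. [r1c4∈{6}] r1c4's peers cover all but 6 ⇒ r1c4=6.
Step 40. [r7c5∈{9}] only 9 remains possible at r7c5, so r7c5=9.
Step 41. [r4c6∈{7}] nothing but 7 survives at r4c6 ⇒ r4c6=7.
Step 42. [r1c1∈{7}] only 7 remains possible at r1c1. So r1c1=7.
Step 43. [r8c2∈{5}] nothing but 5 survives at r8c2 ⇒ r8c2=5.
Step 44. [r5c8∈{4}] r5c8's peers cover all but 4 ⇒ r5c8=4.
Step 45. [r2c8∈{5}] r2c8's peers cover all but 5, so r2c8=5.
Step 46. [r5c7∈{2}] r5c7's peers cover all but 2 ⇒ r5c7=2.
Step 47. [r1c5∈{8}] r1c5's peers cover all but 8 ⇒ r1c5=8.
Step 48. [r7c7∈{6}] nothing but 6 survives at r7c7 ⇒ r7c7=6.
Step 49. [r5c4∈{1}] r5c4's peers cover all but 1, so r5c4=1.
Step 50. [r9c5∈{2}] nothing but 2 survives at r9c5 ⇒ r9c5=2.
Step 51. [r4c7∈{3}] nothing but 3 survives at r4c7. So r4c7=3.
Step 52. [r4c9∈{9}] r4c9's peers cover all but 9 ⇒ r4c9=9.

Answer: 7 4 2 6 8 5 1 9 3 / 9 6 3 4 1 2 8 5 7 / 5 8 1 3 7 9 4 2 6 / 4 1 6 2 5 7 3 8 9 / 8 9 7 1 6 3 2 4 5 / 3 2 5 9 4 8 7 6 1 / 1 3 8 5 9 4 6 7 2 / 2 5 4 7 3 6 9 1 8 / 6 7 9 8 2 1 5 3 4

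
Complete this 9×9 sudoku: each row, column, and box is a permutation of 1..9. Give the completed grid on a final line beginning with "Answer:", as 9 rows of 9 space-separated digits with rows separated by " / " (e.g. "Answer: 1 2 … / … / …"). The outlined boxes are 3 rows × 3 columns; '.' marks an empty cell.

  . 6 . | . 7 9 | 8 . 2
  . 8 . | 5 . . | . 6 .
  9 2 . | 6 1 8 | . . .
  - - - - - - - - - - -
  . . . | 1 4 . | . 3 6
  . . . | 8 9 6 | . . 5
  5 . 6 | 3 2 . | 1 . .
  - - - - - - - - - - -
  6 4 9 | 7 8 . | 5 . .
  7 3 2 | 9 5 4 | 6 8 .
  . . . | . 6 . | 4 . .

Step 1. [r2c5∈{3}] r2c5 has the single candidate 3 ⇒ r2c5=3.
Step 2. [r8c9∈{1}] r8c9's peers cover all but 1, so r8c9=1.
Step 3. [r1c8∈{1,4,5}] 1 has one home in col 8: r1c8 ⇒ r1c8=1.
Step 4. [r1c3∈{3,4,5}] row 1 places 5 nowhere but r1c3. So r1c3=5.
Step 5. [r6c6∈{7}] r6c6's peers cover all but 7 ⇒ r6c6=7.
Step 6. [r7c9∈{3}] nothing but 3 survives at r7c9. So r7c9=3.
Step 7. [r6c2∈{9}] r6c2 is down to just 9 ⇒ r6c2=9.
Step 8. [r4c2∈{7}] r4c2 is down to just 7, so r4c2=7.
Step 9. [r5c2∈{1}] r5c2 has the single candidate 1 ⇒ r5c2=1.
Step 10. [r7c8∈{2}] nothing but 2 survives at r7c8, so r7c8=2.
Step 11. [r1c1∈{3,4}] 3 has one home in row 1: r1c1 ⇒ r1c1=3.
Step 12. [r6c8∈{4}] only 4 remains possible at r6c8, so r6c8=4.
Step 13. [r5c8∈{7}] r5c8's peers cover all but 7. So r5c8=7.
Step 14. [r9c9∈{7,9}] across row 9, 7 lands solely at r9c9, so r9c9=7.
Step 15. [r4c7∈{2,9}] row 4 places 9 nowhere but r4c7, so r4c7=9.
Step 16. [r4c3∈{8}] r4c3's peers cover all but 8. So r4c3=8.
Step 17. [r9c3∈{1}] only 1 remains possible at r9c3 ⇒ r9c3=1.
Step 18. [r3c9∈{4}] nothing but 4 survives at r3c9. So r3c9=4.
Step 19. [r3c3∈{7}] nothing but 7 survives at r3c3 ⇒ r3c3=7.
Step 20. [r2c3∈{4}] nothing but 4 survives at r2c3. So r2c3=4.
Step 21. [r9c4∈{2}] r9c4 is down to just 2 ⇒ r9c4=2.
Step 22. [r5c7∈{2}] r5c7 is down to just 2. So r5c7=2.
Step 23. [r9c1∈{8}] r9c1's peers cover all but 8, so r9c1=8.
Step 24. [r3c7∈{3}] nothing but 3 survives at r3c7 ⇒ r3c7=3.
Step 25. [r2c7∈{7}] only 7 remains possible at r2c7 ⇒ r2c7=7.
Step 26. [r2c1∈{1}] r2c1 is down to just 1. So r2c1=1.
Step 27. [r9c6∈{3}] nothing but 3 survives at r9c6 ⇒ r9c6=3.
Step 28. [r9c2∈{5}] only 5 remains possible at r9c2, so r9c2=5.
Step 29. [r9c8∈{9}] only 9 remains possible at r9c8 ⇒ r9c8=9.
Step 30. [r2c9∈{9}] r2c9's peers cover all but 9 ⇒ r2c9=9.
Step 31. [r6c9∈{8}] r6c9 has the single candidate 8 ⇒ r6c9=8.
Step 32. [r3c8∈{5}] nothing but 5 survives at r3c8, so r3c8=5.
Step 33. [r4c6∈{5}] r4c6 is down to just 5. So r4c6=5.
Step 34. [r5c3∈{3}] r5c3 has the single candidate 3, so r5c3=3.
Step 35. [r5c1∈{4}] r5c1 has the single candidate 4 ⇒ r5c1=4.
Step 36. [r1c4∈{4}] r1c4's peers cover all but 4 ⇒ r1c4=4.
Step 37. [r7c6∈{1}] r7c6's peers cover all but 1 ⇒ r7c6=1.
Step 38. [r2c6∈{2}] r2c6 is down to just 2, so r2c6=2.
Step 39. [r4c1∈{2}] nothing but 2 survives at r4c1, so r4c1=2.

Answer: 3 6 5 4 7 9 8 1 2 / 1 8 4 5 3 2 7 6 9 / 9 2 7 6 1 8 3 5 4 / 2 7 8 1 4 5 9 3 6 / 4 1 3 8 9 6 2 7 5 / 5 9 6 3 2 7 1 4 8 / 6 4 9 7 8 1 5 2 3 / 7 3 2 9 5 4 6 8 1 / 8 5 1 2 6 3 4 9 7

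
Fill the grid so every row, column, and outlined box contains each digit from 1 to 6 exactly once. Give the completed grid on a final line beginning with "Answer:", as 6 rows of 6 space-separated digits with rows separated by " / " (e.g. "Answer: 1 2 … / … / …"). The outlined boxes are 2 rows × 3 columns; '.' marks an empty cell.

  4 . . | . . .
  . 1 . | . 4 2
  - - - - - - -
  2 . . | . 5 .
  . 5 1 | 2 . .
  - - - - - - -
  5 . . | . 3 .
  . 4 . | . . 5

Step 1. [r4c5∈{6}] r4c5's peers cover all but 6. So r4c5=6.
Step 2. [r4c1∈{3}] r4c1 has the single candidate 3 ⇒ r4c1=3.
Step 3. [r1c2∈{2,3,6}] in col 2, 3 fits only at r1c2 ⇒ r1c2=3.
Step 4. [r2c1∈{6}] only 6 remains possible at r2c1. So r2c1=6.
Step 5. [r3c3∈{4,6}] in col 3, 4 fits only at r3c3, so r3c3=4.
Step 6. [r5c2∈{2,6}] in col 2, 2 fits only at r5c2 ⇒ r5c2=2.
Step 7. [r5c4∈{1,4,6}] r5c4 is the only open cell in col 4 admitting 4, so r5c4=4.
Step 8. [r5c6∈{1,6}] row 5 places 1 nowhere but r5c6 ⇒ r5c6=1.
Step 9. [r6c4∈{6}] r6c4's peers cover all but 6, so r6c4=6.
Step 10. [r2c3∈{5}] only 5 remains possible at r2c3 ⇒ r2c3=5.
Step 11. [r3c4∈{1,3}] r3c4 is the only open cell in row 3 admitting 1 ⇒ r3c4=1.
Step 12. [r6c1∈{1}] r6c1's peers cover all but 1 ⇒ r6c1=1.
Step 13. [r1c5∈{1}] only 1 remains possible at r1c5 ⇒ r1c5=1.
Step 14. [r1c4∈{5}] nothing but 5 survives at r1c4. So r1c4=5.
Step 15. [r5c3∈{6}] only 6 remains possible at r5c3, so r5c3=6.
Step 16. [r6c5∈{2}] r6c5's peers cover all but 2, so r6c5=2.
Step 17. [r3c2∈{6}] nothing but 6 survives at r3c2, so r3c2=6.
Step 18. [r2c4∈{3}] r2c4 is down to just 3 ⇒ r2c4=3.
Step 19. [r1c6∈{6}] r1c6's peers cover all but 6, so r1c6=6.
Step 20. [r6c3∈{3}] r6c3's peers cover all but 3, so r6c3=3.
Step 21. [r1c3∈{2}] r1c3 has the single candidate 2 ⇒ r1c3=2.
Step 22. [r3c6∈{3}] only 3 remains possible at r3c6. So r3c6=3.
Step 23. [r4c6∈{4}] r4c6's peers cover all but 4, so r4c6=4.

Answer: 4 3 2 5 1 6 / 6 1 5 3 4 2 / 2 6 4 1 5 3 / 3 5 1 2 6 4 / 5 2 6 4 3 1 / 1 4 3 6 2 5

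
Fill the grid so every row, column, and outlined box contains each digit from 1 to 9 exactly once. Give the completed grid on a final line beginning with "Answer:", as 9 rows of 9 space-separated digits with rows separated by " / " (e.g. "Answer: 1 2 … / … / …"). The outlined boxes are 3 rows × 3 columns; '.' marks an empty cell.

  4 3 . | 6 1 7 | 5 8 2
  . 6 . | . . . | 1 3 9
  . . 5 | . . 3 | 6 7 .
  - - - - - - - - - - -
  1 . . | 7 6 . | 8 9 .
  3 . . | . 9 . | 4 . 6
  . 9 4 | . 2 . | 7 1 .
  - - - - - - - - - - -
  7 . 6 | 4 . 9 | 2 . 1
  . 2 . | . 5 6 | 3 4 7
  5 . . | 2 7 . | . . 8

Step 1. [r2c6∈{2,4,5,8}] col 6 places 2 nowhere but r2c6, so r2c6=2.
Step 2. [r2c1∈{8}] r2c1's peers cover all but 8 ⇒ r2c1=8.
Step 3. [r9c6∈{1}] nothing but 1 survives at r9c6. So r9c6=1.
Step 4. [r8c4∈{8}] r8c4 is down to just 8 ⇒ r8c4=8.
Step 5. [r5c3∈{2,7,8}] across col 3, 8 lands solely at r5c3. So r5c3=8.
Step 6. [r5c6∈{5}] only 5 remains possible at r5c6, so r5c6=5.
Step 7. [r8c1∈{9}] only 9 remains possible at r8c1 ⇒ r8c1=9.
Step 8. [r6c9∈{3,5}] in row 6, 5 fits only at r6c9 ⇒ r6c9=5.
Step 9. [r3c5∈{4,8}] row 3 places 8 nowhere but r3c5. So r3c5=8.
Step 10. [r5c2∈{7}] r5c2 is down to just 7 ⇒ r5c2=7.
Step 11. [r3c9∈{4}] only 4 remains possible at r3c9. So r3c9=4.
Step 12. [r6c1∈{6}] r6c1 has the single candidate 6, so r6c1=6.
Step 13. [r2c5∈{4}] r2c5's peers cover all but 4, so r2c5=4.
Step 14. [r4c6∈{4}] only 4 remains possible at r4c6. So r4c6=4.
Step 15. [r7c5∈{3}] r7c5 is down to just 3 ⇒ r7c5=3.
Step 16. [r5c4∈{1}] r5c4 is down to just 1, so r5c4=1.
Step 17. [r2c4∈{5}] r2c4 is down to just 5. So r2c4=5.
Step 18. [r6c6∈{8}] nothing but 8 survives at r6c6 ⇒ r6c6=8.
Step 19. [r3c1∈{2}] r3c1 has the single candidate 2 ⇒ r3c1=2.
Step 20. [r4c9∈{3}] r4c9's peers cover all but 3, so r4c9=3.
Step 21. [r5c8∈{2}] r5c8 has the single candidate 2. So r5c8=2.
Step 22. [r8c3∈{1}] r8c3 is down to just 1. So r8c3=1.
Step 23. [r6c4∈{3}] r6c4 has the single candidate 3. So r6c4=3.
Step 24. [r4c3∈{2}] r4c3 has the single candidate 2 ⇒ r4c3=2.
Step 25. [r3c2∈{1}] only 1 remains possible at r3c2, so r3c2=1.
Step 26. [r4c2∈{5}] r4c2's peers cover all but 5 ⇒ r4c2=5.
Step 27. [r9c8∈{6}] nothing but 6 survives at r9c8. So r9c8=6.
Step 28. [r1c3∈{9}] r1c3 is down to just 9, so r1c3=9.
Step 29. [r9c3∈{3}] r9c3's peers cover all but 3 ⇒ r9c3=3.
Step 30. [r2c3∈{7}] only 7 remains possible at r2c3, so r2c3=7.
Step 31. [r9c7∈{9}] nothing but 9 survives at r9c7, so r9c7=9.
Step 32. [r7c8∈{5}] only 5 remains possible at r7c8. So r7c8=5.
Step 33. [r9c2∈{4}] r9c2's peers cover all but 4 ⇒ r9c2=4.
Step 34. [r7c2∈{8}] nothing but 8 survives at r7c2. So r7c2=8.
Step 35. [r3c4∈{9}] r3c4's peers cover all but 9 ⇒ r3c4=9.

Answer: 4 3 9 6 1 7 5 8 2 / 8 6 7 5 4 2 1 3 9 / 2 1 5 9 8 3 6 7 4 / 1 5 2 7 6 4 8 9 3 / 3 7 8 1 9 5 4 2 6 / 6 9 4 3 2 8 7 1 5 / 7 8 6 4 3 9 2 5 1 / 9 2 1 8 5 6 3 4 7 / 5 4 3 2 7 1 9 6 8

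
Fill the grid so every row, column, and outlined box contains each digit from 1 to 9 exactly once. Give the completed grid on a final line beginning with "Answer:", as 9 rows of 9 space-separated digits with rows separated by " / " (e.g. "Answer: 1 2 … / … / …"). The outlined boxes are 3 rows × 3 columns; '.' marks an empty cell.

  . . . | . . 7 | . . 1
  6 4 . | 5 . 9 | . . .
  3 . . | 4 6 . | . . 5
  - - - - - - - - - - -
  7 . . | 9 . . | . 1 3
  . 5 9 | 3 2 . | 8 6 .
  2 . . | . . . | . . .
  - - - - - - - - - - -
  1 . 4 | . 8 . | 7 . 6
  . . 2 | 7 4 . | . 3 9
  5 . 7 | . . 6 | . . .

Step 1. [r5c6∈{1,4}] 1 has one home in row 5: r5c6, so r5c6=1.
Step 2. [r4c7∈{2,4,5}] r4c7 is the only open cell in row 4 admitting 2. So r4c7=2.
Step 3. [r3c2∈{1,2,7,8,9}] 7 has one home in col 2: r3c2, so r3c2=7.
Step 4. [r8c6∈{5}] only 5 remains possible at r8c6 ⇒ r8c6=5.
Step 5. [r6c2∈{1,3,6,8}] col 2 places 1 nowhere but r6c2, so r6c2=1.
Step 6. [r6c7∈{4,5,9}] across col 7, 5 lands solely at r6c7. So r6c7=5.
Step 7. [r1c1∈{8,9}] across col 1, 9 lands solely at r1c1, so r1c1=9.
Step 8. [r5c9∈{4,7}] across row 5, 7 lands solely at r5c9 ⇒ r5c9=7.
Step 9. [r7c4∈{2}] r7c4's peers cover all but 2 ⇒ r7c4=2.
Step 10. [r1c4∈{8}] r1c4 has the single candidate 8. So r1c4=8.
Step 11. [r1c5∈{3}] only 3 remains possible at r1c5, so r1c5=3.
Step 12. [r9c2∈{3,8,9}] r9c2 is the only open cell in row 9 admitting 3, so r9c2=3.
Step 13. [r6c9∈{4}] only 4 remains possible at r6c9, so r6c9=4.
Step 14. [r8c2∈{6,8}] 6 has one home in row 8: r8c2. So r8c2=6.
Step 15. [r4c2∈{8}] r4c2's peers cover all but 8 ⇒ r4c2=8.
Step 16. [r9c4∈{1}] r9c4's peers cover all but 1, so r9c4=1.
Step 17. [r2c8∈{2,7,8}] r2c8 is the only open cell in row 2 admitting 7. So r2c8=7.
Step 18. [r2c9∈{2,8}] in row 2, 2 fits only at r2c9, so r2c9=2.
Step 19. [r3c8∈{8,9}] 8 has one home in box 3: r3c8, so r3c8=8.
Step 20. [r1c8∈{4}] only 4 remains possible at r1c8. So r1c8=4.
Step 21. [r4c3∈{6}] only 6 remains possible at r4c3. So r4c3=6.
Step 22. [r3c3∈{1}] r3c3 is down to just 1, so r3c3=1.
Step 23. [r9c5∈{9}] r9c5 has the single candidate 9 ⇒ r9c5=9.
Step 24. [r6c5∈{7}] r6c5 has the single candidate 7, so r6c5=7.
Step 25. [r7c2∈{9}] r7c2's peers cover all but 9 ⇒ r7c2=9.
Step 26. [r8c1∈{8}] r8c1's peers cover all but 8. So r8c1=8.
Step 27. [r2c3∈{8}] nothing but 8 survives at r2c3, so r2c3=8.
Step 28. [r6c3∈{3}] nothing but 3 survives at r6c3, so r6c3=3.
Step 29. [r2c5∈{1}] only 1 remains possible at r2c5 ⇒ r2c5=1.
Step 30. [r7c8∈{5}] r7c8 is down to just 5 ⇒ r7c8=5.
Step 31. [r2c7∈{3}] r2c7 is down to just 3 ⇒ r2c7=3.
Step 32. [r9c9∈{8}] r9c9 has the single candidate 8, so r9c9=8.
Step 33. [r3c6∈{2}] only 2 remains possible at r3c6. So r3c6=2.
Step 34. [r8c7∈{1}] r8c7 is down to just 1 ⇒ r8c7=1.
Step 35. [r4c6∈{4}] r4c6's peers cover all but 4, so r4c6=4.
Step 36. [r3c7∈{9}] r3c7 is down to just 9, so r3c7=9.
Step 37. [r4c5∈{5}] r4c5 has the single candidate 5. So r4c5=5.
Step 38. [r5c1∈{4}] only 4 remains possible at r5c1. So r5c1=4.
Step 39. [r9c7∈{4}] r9c7 is down to just 4. So r9c7=4.
Step 40. [r9c8∈{2}] r9c8 is down to just 2 ⇒ r9c8=2.
Step 41. [r6c6∈{8}] r6c6's peers cover all but 8 ⇒ r6c6=8.
Step 42. [r1c3∈{5}] r1c3 is down to just 5. So r1c3=5.
Step 43. [r6c4∈{6}] r6c4's peers cover all but 6 ⇒ r6c4=6.
Step 44. [r6c8∈{9}] only 9 remains possible at r6c8 ⇒ r6c8=9.
Step 45. [r1c7∈{6}] only 6 remains possible at r1c7 ⇒ r1c7=6.
Step 46. [r1c2∈{2}] r1c2 has the single candidate 2. So r1c2=2.
Step 47. [r7c6∈{3}] r7c6 has the single candidate 3. So r7c6=3.

Answer: 9 2 5 8 3 7 6 4 1 / 6 4 8 5 1 9 3 7 2 / 3 7 1 4 6 2 9 8 5 / 7 8 6 9 5 4 2 1 3 / 4 5 9 3 2 1 8 6 7 / 2 1 3 6 7 8 5 9 4 / 1 9 4 2 8 3 7 5 6 / 8 6 2 7 4 5 1 3 9 / 5 3 7 1 9 6 4 2 8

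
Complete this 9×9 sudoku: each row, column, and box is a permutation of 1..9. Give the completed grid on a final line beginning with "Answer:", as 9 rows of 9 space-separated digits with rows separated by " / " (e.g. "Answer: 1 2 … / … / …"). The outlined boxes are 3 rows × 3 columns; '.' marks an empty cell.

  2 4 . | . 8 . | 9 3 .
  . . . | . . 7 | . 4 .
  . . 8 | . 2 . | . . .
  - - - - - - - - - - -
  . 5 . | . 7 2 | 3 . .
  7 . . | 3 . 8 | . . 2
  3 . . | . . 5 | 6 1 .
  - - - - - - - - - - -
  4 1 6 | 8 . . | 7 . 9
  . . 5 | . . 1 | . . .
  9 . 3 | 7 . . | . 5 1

Step 1. [r1c6∈{6}] only 6 remains possible at r1c6, so r1c6=6.
Step 2. [r8c1∈{8}] r8c1 is down to just 8. So r8c1=8.
Step 3. [r8c4∈{2,4,6,9}] in col 4, 2 fits only at r8c4, so r8c4=2.
Step 4. [r3c6∈{3,4,9}] r3c6 is the only open cell in col 6 admitting 9, so r3c6=9.
Step 5. [r8c5∈{3,4,6,9}] row 8 places 9 nowhere but r8c5. So r8c5=9.
Step 6. [r6c5∈{4}] r6c5 is down to just 4. So r6c5=4.
Step 7. [r4c4∈{1,6,9}] col 4 places 6 nowhere but r4c4. So r4c4=6.
Step 8. [r4c1∈{1}] nothing but 1 survives at r4c1 ⇒ r4c1=1.
Step 9. [r2c5∈{1,3,5}] in box 2, 3 fits only at r2c5. So r2c5=3.
Step 10. [r3c8∈{6,7}] 7 has one home in col 8: r3c8. So r3c8=7.
Step 11. [r1c9∈{5}] r1c9's peers cover all but 5 ⇒ r1c9=5.
Step 12. [r3c9∈{6}] only 6 remains possible at r3c9, so r3c9=6.
Step 13. [r6c2∈{2,8,9}] r6c2 is the only open cell in col 2 admitting 8, so r6c2=8.
Step 14. [r1c4∈{1}] r1c4 has the single candidate 1, so r1c4=1.
Step 15. [r2c7∈{1,2,8}] in row 2, 2 fits only at r2c7. So r2c7=2.
Step 16. [r5c8∈{9}] only 9 remains possible at r5c8 ⇒ r5c8=9.
Step 17. [r4c3∈{4,9}] across row 4, 9 lands solely at r4c3 ⇒ r4c3=9.
Step 18. [r8c7∈{4}] nothing but 4 survives at r8c7, so r8c7=4.
Step 19. [r2c1∈{5,6}] 6 has one home in col 1: r2c1, so r2c1=6.
Step 20. [r3c4∈{4,5}] row 3 places 4 nowhere but r3c4. So r3c4=4.
Step 21. [r2c9∈{8}] r2c9 is down to just 8, so r2c9=8.
Step 22. [r3c1∈{5}] r3c1 has the single candidate 5 ⇒ r3c1=5.
Step 23. [r6c4∈{9}] r6c4 is down to just 9 ⇒ r6c4=9.
Step 24. [r7c5∈{5}] only 5 remains possible at r7c5 ⇒ r7c5=5.
Step 25. [r2c2∈{9}] r2c2 is down to just 9. So r2c2=9.
Step 26. [r8c9∈{3}] r8c9 has the single candidate 3 ⇒ r8c9=3.
Step 27. [r3c7∈{1}] nothing but 1 survives at r3c7 ⇒ r3c7=1.
Step 28. [r7c8∈{2}] r7c8 has the single candidate 2. So r7c8=2.
Step 29. [r4c9∈{4}] r4c9 is down to just 4 ⇒ r4c9=4.
Step 30. [r8c8∈{6}] nothing but 6 survives at r8c8 ⇒ r8c8=6.
Step 31. [r6c9∈{7}] nothing but 7 survives at r6c9. So r6c9=7.
Step 32. [r1c3∈{7}] r1c3 is down to just 7 ⇒ r1c3=7.
Step 33. [r5c2∈{6}] r5c2's peers cover all but 6. So r5c2=6.
Step 34. [r5c5∈{1}] nothing but 1 survives at r5c5 ⇒ r5c5=1.
Step 35. [r5c7∈{5}] r5c7 has the single candidate 5, so r5c7=5.
Step 36. [r9c6∈{4}] r9c6 is down to just 4, so r9c6=4.
Step 37. [r9c5∈{6}] r9c5's peers cover all but 6, so r9c5=6.
Step 38. [r7c6∈{3}] r7c6's peers cover all but 3 ⇒ r7c6=3.
Step 39. [r2c3∈{1}] nothing but 1 survives at r2c3. So r2c3=1.
Step 40. [r8c2∈{7}] only 7 remains possible at r8c2, so r8c2=7.
Step 41. [r6c3∈{2}] r6c3 is down to just 2, so r6c3=2.
Step 42. [r5c3∈{4}] r5c3 is down to just 4, so r5c3=4.
Step 43. [r9c2∈{2}] r9c2's peers cover all but 2, so r9c2=2.
Step 44. [r9c7∈{8}] r9c7 is down to just 8 ⇒ r9c7=8.
Step 45. [r2c4∈{5}] only 5 remains possible at r2c4 ⇒ r2c4=5.
Step 46. [r3c2∈{3}] nothing but 3 survives at r3c2 ⇒ r3c2=3.
Step 47. [r4c8∈{8}] r4c8 is down to just 8. So r4c8=8.

Answer: 2 4 7 1 8 6 9 3 5 / 6 9 1 5 3 7 2 4 8 / 5 3 8 4 2 9 1 7 6 / 1 5 9 6 7 2 3 8 4 / 7 6 4 3 1 8 5 9 2 / 3 8 2 9 4 5 6 1 7 / 4 1 6 8 5 3 7 2 9 / 8 7 5 2 9 1 4 6 3 / 9 2 3 7 6 4 8 5 1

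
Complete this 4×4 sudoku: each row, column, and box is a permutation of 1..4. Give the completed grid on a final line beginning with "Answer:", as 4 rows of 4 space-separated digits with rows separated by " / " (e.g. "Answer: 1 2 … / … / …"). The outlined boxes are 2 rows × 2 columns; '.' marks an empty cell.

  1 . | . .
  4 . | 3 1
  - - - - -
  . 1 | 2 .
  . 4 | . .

Step 1. [r1c4∈{2,4}] 2 has one home in col 4: r1c4 ⇒ r1c4=2.
Step 2. [r4c4∈{3}] r4c4 has the single candidate 3. So r4c4=3.
Step 3. [r3c1∈{3}] r3c1's peers cover all but 3 ⇒ r3c1=3.
Step 4. [r4c3∈{1}] only 1 remains possible at r4c3. So r4c3=1.
Step 5. [r4c1∈{2}] r4c1 has the single candidate 2, so r4c1=2.
Step 6. [r3c4∈{4}] r3c4's peers cover all but 4. So r3c4=4.
Step 7. [r1c3∈{4}] only 4 remains possible at r1c3 ⇒ r1c3=4.
Step 8. [r2c2∈{2}] r2c2's peers cover all but 2, so r2c2=2.
Step 9. [r1c2∈{3}] only 3 remains possible at r1c2, so r1c2=3.

Answer: 1 3 4 2 / 4 2 3 1 / 3 1 2 4 / 2 4 1 3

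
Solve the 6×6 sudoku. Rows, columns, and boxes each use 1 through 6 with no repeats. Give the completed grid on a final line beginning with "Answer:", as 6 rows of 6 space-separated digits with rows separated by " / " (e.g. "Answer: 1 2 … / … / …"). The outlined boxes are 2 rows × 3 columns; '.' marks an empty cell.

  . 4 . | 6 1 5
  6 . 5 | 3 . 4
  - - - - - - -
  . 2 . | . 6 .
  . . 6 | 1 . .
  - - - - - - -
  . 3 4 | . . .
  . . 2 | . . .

Step 1. [r3c6∈{3}] r3c6 has the single candidate 3. So r3c6=3.
Step 2. [r4c2∈{5}] r4c2's peers cover all but 5, so r4c2=5.
Step 3. [r5c6∈{1,2,6}] 6 has one home in row 5: r5c6. So r5c6=6.
Step 4. [r5c1∈{1,5}] 1 has one home in row 5: r5c1, so r5c1=1.
Step 5. [r3c4∈{4,5}] r3c4 is the only open cell in row 3 admitting 5, so r3c4=5.
Step 6. [r4c5∈{2,4}] box 4 places 4 nowhere but r4c5. So r4c5=4.
Step 7. [r5c5∈{2,5}] row 5 places 5 nowhere but r5c5. So r5c5=5.
Step 8. [r1c3∈{3}] r1c3's peers cover all but 3. So r1c3=3.
Step 9. [r2c5∈{2}] r2c5's peers cover all but 2, so r2c5=2.
Step 10. [r6c1∈{5}] nothing but 5 survives at r6c1 ⇒ r6c1=5.
Step 11. [r6c5∈{3}] r6c5 is down to just 3, so r6c5=3.
Step 12. [r4c6∈{2}] r4c6 has the single candidate 2, so r4c6=2.
Step 13. [r6c4∈{4}] r6c4 has the single candidate 4 ⇒ r6c4=4.
Step 14. [r3c1∈{4}] only 4 remains possible at r3c1, so r3c1=4.
Step 15. [r4c1∈{3}] r4c1 is down to just 3, so r4c1=3.
Step 16. [r3c3∈{1}] nothing but 1 survives at r3c3, so r3c3=1.
Step 17. [r1c1∈{2}] r1c1 has the single candidate 2, so r1c1=2.
Step 18. [r2c2∈{1}] r2c2 is down to just 1, so r2c2=1.
Step 19. [r5c4∈{2}] r5c4's peers cover all but 2, so r5c4=2.
Step 20. [r6c6∈{1}] r6c6 is down to just 1 ⇒ r6c6=1.
Step 21. [r6c2∈{6}] r6c2's peers cover all but 6 ⇒ r6c2=6.

Answer: 2 4 3 6 1 5 / 6 1 5 3 2 4 / 4 2 1 5 6 3 / 3 5 6 1 4 2 / 1 3 4 2 5 6 / 5 6 2 4 3 1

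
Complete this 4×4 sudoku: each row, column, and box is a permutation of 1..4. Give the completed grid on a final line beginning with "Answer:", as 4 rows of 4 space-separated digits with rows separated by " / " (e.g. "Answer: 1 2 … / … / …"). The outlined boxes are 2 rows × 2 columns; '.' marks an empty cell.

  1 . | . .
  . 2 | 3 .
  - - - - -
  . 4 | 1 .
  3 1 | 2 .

Step 1. [r1c3∈{4}] only 4 remains possible at r1c3, so r1c3=4.
Step 2. [r1c4∈{2}] only 2 remains possible at r1c4 ⇒ r1c4=2.
Step 3. [r3c1∈{2}] nothing but 2 survives at r3c1, so r3c1=2.
Step 4. [r4c4∈{4}] r4c4's peers cover all but 4 ⇒ r4c4=4.
Step 5. [r2c4∈{1}] r2c4's peers cover all but 1. So r2c4=1.
Step 6. [r2c1∈{4}] r2c1 has the single candidate 4, so r2c1=4.
Step 7. [r1c2∈{3}] only 3 remains possible at r1c2, so r1c2=3.
Step 8. [r3c4∈{3}] only 3 remains possible at r3c4. So r3c4=3.

Answer: 1 3 4 2 / 4 2 3 1 / 2 4 1 3 / 3 1 2 4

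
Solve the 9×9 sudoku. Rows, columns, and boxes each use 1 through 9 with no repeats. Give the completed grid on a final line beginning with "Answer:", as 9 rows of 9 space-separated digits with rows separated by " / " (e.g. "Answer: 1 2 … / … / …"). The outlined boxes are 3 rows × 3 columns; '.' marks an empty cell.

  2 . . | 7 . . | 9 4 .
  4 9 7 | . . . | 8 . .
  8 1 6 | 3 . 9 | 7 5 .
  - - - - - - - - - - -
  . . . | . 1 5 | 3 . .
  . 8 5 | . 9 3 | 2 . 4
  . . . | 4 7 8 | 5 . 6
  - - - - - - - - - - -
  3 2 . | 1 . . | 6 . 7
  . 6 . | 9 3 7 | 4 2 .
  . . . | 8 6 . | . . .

Step 1. [r9c7∈{1}] only 1 remains possible at r9c7. So r9c7=1.
Step 2. [r2c4∈{2,5,6}] r2c4 is the only open cell in col 4 admitting 5. So r2c4=5.
Step 3. [r6c3∈{1,2,3,9}] across row 6, 2 lands solely at r6c3, so r6c3=2.
Step 4. [r2c5∈{2}] r2c5 has the single candidate 2 ⇒ r2c5=2.
Step 5. [r2c8∈{1,3,6}] r2c8 is the only open cell in col 8 admitting 6 ⇒ r2c8=6.
Step 6. [r7c6∈{4}] r7c6 has the single candidate 4 ⇒ r7c6=4.
Step 7. [r2c9∈{1,3}] row 2 places 3 nowhere but r2c9. So r2c9=3.
Step 8. [r5c4∈{6}] only 6 remains possible at r5c4 ⇒ r5c4=6.
Step 9. [r8c3∈{1,8}] across col 3, 1 lands solely at r8c3 ⇒ r8c3=1.
Step 10. [r8c9∈{5,8}] across row 8, 8 lands solely at r8c9. So r8c9=8.
Step 11. [r7c8∈{9}] nothing but 9 survives at r7c8. So r7c8=9.
Step 12. [r6c1∈{1,9}] 9 has one home in row 6: r6c1. So r6c1=9.
Step 13. [r1c2∈{3,5}] row 1 places 5 nowhere but r1c2 ⇒ r1c2=5.
Step 14. [r5c1∈{1,7}] r5c1 is the only open cell in col 1 admitting 1 ⇒ r5c1=1.
Step 15. [r4c3∈{4}] nothing but 4 survives at r4c3 ⇒ r4c3=4.
Step 16. [r4c2∈{7}] only 7 remains possible at r4c2. So r4c2=7.
Step 17. [r2c6∈{1}] nothing but 1 survives at r2c6. So r2c6=1.
Step 18. [r9c9∈{5}] r9c9 is down to just 5 ⇒ r9c9=5.
Step 19. [r7c3∈{8}] r7c3's peers cover all but 8 ⇒ r7c3=8.
Step 20. [r1c9∈{1}] nothing but 1 survives at r1c9. So r1c9=1.
Step 21. [r9c6∈{2}] r9c6's peers cover all but 2 ⇒ r9c6=2.
Step 22. [r6c2∈{3}] r6c2's peers cover all but 3, so r6c2=3.
Step 23. [r4c1∈{6}] r4c1 is down to just 6 ⇒ r4c1=6.
Step 24. [r4c4∈{2}] nothing but 2 survives at r4c4. So r4c4=2.
Step 25. [r1c3∈{3}] r1c3 is down to just 3. So r1c3=3.
Step 26. [r6c8∈{1}] only 1 remains possible at r6c8 ⇒ r6c8=1.
Step 27. [r9c2∈{4}] r9c2's peers cover all but 4, so r9c2=4.
Step 28. [r1c5∈{8}] nothing but 8 survives at r1c5 ⇒ r1c5=8.
Step 29. [r3c9∈{2}] only 2 remains possible at r3c9, so r3c9=2.
Step 30. [r9c1∈{7}] r9c1's peers cover all but 7, so r9c1=7.
Step 31. [r9c3∈{9}] nothing but 9 survives at r9c3 ⇒ r9c3=9.
Step 32. [r9c8∈{3}] r9c8 has the single candidate 3 ⇒ r9c8=3.
Step 33. [r1c6∈{6}] r1c6 is down to just 6. So r1c6=6.
Step 34. [r4c8∈{8}] r4c8 is down to just 8. So r4c8=8.
Step 35. [r3c5∈{4}] r3c5 has the single candidate 4, so r3c5=4.
Step 36. [r7c5∈{5}] r7c5 is down to just 5, so r7c5=5.
Step 37. [r8c1∈{5}] r8c1 has the single candidate 5. So r8c1=5.
Step 38. [r5c8∈{7}] r5c8 is down to just 7, so r5c8=7.
Step 39. [r4c9∈{9}] r4c9 is down to just 9. So r4c9=9.

Answer: 2 5 3 7 8 6 9 4 1 / 4 9 7 5 2 1 8 6 3 / 8 1 6 3 4 9 7 5 2 / 6 7 4 2 1 5 3 8 9 / 1 8 5 6 9 3 2 7 4 / 9 3 2 4 7 8 5 1 6 / 3 2 8 1 5 4 6 9 7 / 5 6 1 9 3 7 4 2 8 / 7 4 9 8 6 2 1 3 5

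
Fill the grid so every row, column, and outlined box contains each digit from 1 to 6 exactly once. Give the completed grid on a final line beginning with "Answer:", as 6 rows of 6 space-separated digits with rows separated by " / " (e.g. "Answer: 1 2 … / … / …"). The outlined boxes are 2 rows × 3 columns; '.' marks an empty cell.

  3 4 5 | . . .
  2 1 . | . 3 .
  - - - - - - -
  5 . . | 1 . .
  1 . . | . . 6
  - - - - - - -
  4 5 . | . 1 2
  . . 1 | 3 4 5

Step 1. [r3c5∈{2}] r3c5 has the single candidate 2 ⇒ r3c5=2.
Step 2. [r5c4∈{6}] nothing but 6 survives at r5c4. So r5c4=6.
Step 3. [r4c3∈{2,3,4}] across col 3, 2 lands solely at r4c3 ⇒ r4c3=2.
Step 4. [r3c3∈{3,4,6}] 4 has one home in col 3: r3c3 ⇒ r3c3=4.
Step 5. [r2c4∈{4,5}] 5 has one home in row 2: r2c4, so r2c4=5.
Step 6. [r3c2∈{3,6}] across row 3, 6 lands solely at r3c2 ⇒ r3c2=6.
Step 7. [r2c3∈{6}] only 6 remains possible at r2c3. So r2c3=6.
Step 8. [r4c5∈{5}] r4c5's peers cover all but 5 ⇒ r4c5=5.
Step 9. [r4c4∈{4}] r4c4 is down to just 4 ⇒ r4c4=4.
Step 10. [r3c6∈{3}] r3c6 is down to just 3, so r3c6=3.
Step 11. [r6c1∈{6}] r6c1 is down to just 6. So r6c1=6.
Step 12. [r6c2∈{2}] nothing but 2 survives at r6c2, so r6c2=2.
Step 13. [r4c2∈{3}] r4c2 has the single candidate 3 ⇒ r4c2=3.
Step 14. [r1c5∈{6}] r1c5's peers cover all but 6. So r1c5=6.
Step 15. [r5c3∈{3}] r5c3 is down to just 3, so r5c3=3.
Step 16. [r1c4∈{2}] only 2 remains possible at r1c4, so r1c4=2.
Step 17. [r1c6∈{1}] nothing but 1 survives at r1c6 ⇒ r1c6=1.
Step 18. [r2c6∈{4}] r2c6 has the single candidate 4 ⇒ r2c6=4.

Answer: 3 4 5 2 6 1 / 2 1 6 5 3 4 / 5 6 4 1 2 3 / 1 3 2 4 5 6 / 4 5 3 6 1 2 / 6 2 1 3 4 5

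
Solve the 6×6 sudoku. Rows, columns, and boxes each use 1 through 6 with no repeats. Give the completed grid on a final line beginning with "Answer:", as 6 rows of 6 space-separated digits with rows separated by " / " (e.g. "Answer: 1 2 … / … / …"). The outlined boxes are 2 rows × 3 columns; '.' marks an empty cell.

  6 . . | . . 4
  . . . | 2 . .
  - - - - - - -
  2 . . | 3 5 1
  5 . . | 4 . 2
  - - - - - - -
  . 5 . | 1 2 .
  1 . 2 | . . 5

Step 1. [r4c5∈{6}] r4c5 has the single candidate 6, so r4c5=6.
Step 2. [r2c3∈{1,3,4,5}] row 2 places 5 nowhere but r2c3. So r2c3=5.
Step 3. [r1c2∈{1,2,3}] 2 has one home in row 1: r1c2 ⇒ r1c2=2.
Step 4. [r2c6∈{3,6}] in row 2, 6 fits only at r2c6, so r2c6=6.
Step 5. [r5c3∈{3,4,6}] in row 5, 6 fits only at r5c3, so r5c3=6.
Step 6. [r5c1∈{3,4}] in row 5, 4 fits only at r5c1 ⇒ r5c1=4.
Step 7. [r2c2∈{1,3,4}] 4 has one home in row 2: r2c2 ⇒ r2c2=4.
Step 8. [r1c3∈{1,3}] across box 1, 1 lands solely at r1c3 ⇒ r1c3=1.
Step 9. [r6c2∈{3}] r6c2's peers cover all but 3, so r6c2=3.
Step 10. [r2c5∈{1,3}] across row 2, 1 lands solely at r2c5, so r2c5=1.
Step 11. [r1c5∈{3}] r1c5 has the single candidate 3, so r1c5=3.
Step 12. [r6c4∈{6}] only 6 remains possible at r6c4 ⇒ r6c4=6.
Step 13. [r3c3∈{4}] r3c3's peers cover all but 4. So r3c3=4.
Step 14. [r6c5∈{4}] r6c5 has the single candidate 4 ⇒ r6c5=4.
Step 15. [r4c2∈{1}] nothing but 1 survives at r4c2 ⇒ r4c2=1.
Step 16. [r2c1∈{3}] nothing but 3 survives at r2c1, so r2c1=3.
Step 17. [r3c2∈{6}] only 6 remains possible at r3c2. So r3c2=6.
Step 18. [r4c3∈{3}] nothing but 3 survives at r4c3, so r4c3=3.
Step 19. [r1c4∈{5}] nothing but 5 survives at r1c4, so r1c4=5.
Step 20. [r5c6∈{3}] nothing but 3 survives at r5c6, so r5c6=3.

Answer: 6 2 1 5 3 4 / 3 4 5 2 1 6 / 2 6 4 3 5 1 / 5 1 3 4 6 2 / 4 5 6 1 2 3 / 1 3 2 6 4 5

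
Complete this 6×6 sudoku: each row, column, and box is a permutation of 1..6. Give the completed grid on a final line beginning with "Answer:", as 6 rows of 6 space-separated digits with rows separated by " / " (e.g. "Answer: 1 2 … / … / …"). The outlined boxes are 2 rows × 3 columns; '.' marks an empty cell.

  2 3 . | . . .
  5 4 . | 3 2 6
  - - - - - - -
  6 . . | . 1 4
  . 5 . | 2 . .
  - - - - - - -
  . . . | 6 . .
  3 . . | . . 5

Step 1. [r5c6∈{1,2,3}] 2 has one home in col 6: r5c6. So r5c6=2.
Step 2. [r6c4∈{1,4}] in box 6, 1 fits only at r6c4. So r6c4=1.
Step 3. [r6c5∈{4}] r6c5 has the single candidate 4 ⇒ r6c5=4.
Step 4. [r2c3∈{1}] r2c3 is down to just 1, so r2c3=1.
Step 5. [r3c3∈{2,3}] r3c3 is the only open cell in row 3 admitting 3. So r3c3=3.
Step 6. [r4c3∈{4}] r4c3 is down to just 4 ⇒ r4c3=4.
Step 7. [r6c3∈{2,6}] r6c3 is the only open cell in col 3 admitting 2 ⇒ r6c3=2.
Step 8. [r4c6∈{3}] r4c6 has the single candidate 3 ⇒ r4c6=3.
Step 9. [r5c1∈{1,4}] 4 has one home in row 5: r5c1, so r5c1=4.
Step 10. [r1c5∈{5}] r1c5 is down to just 5 ⇒ r1c5=5.
Step 11. [r5c3∈{5}] r5c3's peers cover all but 5 ⇒ r5c3=5.
Step 12. [r4c5∈{6}] r4c5 is down to just 6 ⇒ r4c5=6.
Step 13. [r5c2∈{1}] r5c2's peers cover all but 1 ⇒ r5c2=1.
Step 14. [r5c5∈{3}] only 3 remains possible at r5c5. So r5c5=3.
Step 15. [r1c6∈{1}] r1c6 has the single candidate 1. So r1c6=1.
Step 16. [r1c3∈{6}] r1c3 has the single candidate 6 ⇒ r1c3=6.
Step 17. [r1c4∈{4}] r1c4 is down to just 4, so r1c4=4.
Step 18. [r3c2∈{2}] r3c2 has the single candidate 2, so r3c2=2.
Step 19. [r3c4∈{5}] r3c4 is down to just 5. So r3c4=5.
Step 20. [r6c2∈{6}] r6c2's peers cover all but 6 ⇒ r6c2=6.
Step 21. [r4c1∈{1}] r4c1's peers cover all but 1. So r4c1=1.

Answer: 2 3 6 4 5 1 / 5 4 1 3 2 6 / 6 2 3 5 1 4 / 1 5 4 2 6 3 / 4 1 5 6 3 2 / 3 6 2 1 4 5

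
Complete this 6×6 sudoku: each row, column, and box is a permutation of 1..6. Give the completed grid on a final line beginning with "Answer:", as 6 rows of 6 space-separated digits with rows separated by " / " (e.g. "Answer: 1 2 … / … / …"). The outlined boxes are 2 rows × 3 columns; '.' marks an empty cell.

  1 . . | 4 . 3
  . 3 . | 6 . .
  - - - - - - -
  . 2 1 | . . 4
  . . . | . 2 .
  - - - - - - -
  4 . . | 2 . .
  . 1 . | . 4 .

Step 1. [r1c5∈{5}] r1c5's peers cover all but 5 ⇒ r1c5=5.
Step 2. [r1c3∈{2,6}] across row 1, 2 lands solely at r1c3. So r1c3=2.
Step 3. [r2c1∈{5}] only 5 remains possible at r2c1, so r2c1=5.
Step 4. [r3c4∈{3,5}] r3c4 is the only open cell in row 3 admitting 5. So r3c4=5.
Step 5. [r6c4∈{3}] r6c4 has the single candidate 3, so r6c4=3.
Step 6. [r5c3∈{3,5,6}] across row 5, 3 lands solely at r5c3 ⇒ r5c3=3.
Step 7. [r4c2∈{4,5,6}] across col 2, 4 lands solely at r4c2. So r4c2=4.
Step 8. [r5c2∈{5,6}] across col 2, 5 lands solely at r5c2, so r5c2=5.
Step 9. [r6c3∈{6}] r6c3 is down to just 6. So r6c3=6.
Step 10. [r3c5∈{3,6}] across col 5, 3 lands solely at r3c5, so r3c5=3.
Step 11. [r4c6∈{1,6}] 6 has one home in box 4: r4c6. So r4c6=6.
Step 12. [r2c5∈{1}] r2c5's peers cover all but 1 ⇒ r2c5=1.
Step 13. [r6c6∈{5}] r6c6's peers cover all but 5. So r6c6=5.
Step 14. [r2c3∈{4}] r2c3 is down to just 4. So r2c3=4.
Step 15. [r3c1∈{6}] r3c1's peers cover all but 6, so r3c1=6.
Step 16. [r5c5∈{6}] r5c5's peers cover all but 6. So r5c5=6.
Step 17. [r6c1∈{2}] only 2 remains possible at r6c1, so r6c1=2.
Step 18. [r4c1∈{3}] nothing but 3 survives at r4c1. So r4c1=3.
Step 19. [r4c3∈{5}] r4c3 is down to just 5 ⇒ r4c3=5.
Step 20. [r5c6∈{1}] r5c6's peers cover all but 1 ⇒ r5c6=1.
Step 21. [r4c4∈{1}] r4c4 has the single candidate 1 ⇒ r4c4=1.
Step 22. [r1c2∈{6}] only 6 remains possible at r1c2, so r1c2=6.
Step 23. [r2c6∈{2}] nothing but 2 survives at r2c6, so r2c6=2.

Answer: 1 6 2 4 5 3 / 5 3 4 6 1 2 / 6 2 1 5 3 4 / 3 4 5 1 2 6 / 4 5 3 2 6 1 / 2 1 6 3 4 5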